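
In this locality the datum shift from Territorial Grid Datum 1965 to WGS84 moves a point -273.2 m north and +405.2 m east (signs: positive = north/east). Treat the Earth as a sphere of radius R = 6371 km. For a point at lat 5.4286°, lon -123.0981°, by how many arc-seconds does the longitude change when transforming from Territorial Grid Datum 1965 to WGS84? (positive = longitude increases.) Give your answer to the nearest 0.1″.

At latitude 5.4286°, cos φ = 0.995515.
One radian of longitude at latitude φ spans R cos φ, so Δλ = ΔE / (R cos φ) = 405.2 / (6371000 × 0.995515) = 6.3887e-05 rad = 13.178″.

Δλ = 13.2″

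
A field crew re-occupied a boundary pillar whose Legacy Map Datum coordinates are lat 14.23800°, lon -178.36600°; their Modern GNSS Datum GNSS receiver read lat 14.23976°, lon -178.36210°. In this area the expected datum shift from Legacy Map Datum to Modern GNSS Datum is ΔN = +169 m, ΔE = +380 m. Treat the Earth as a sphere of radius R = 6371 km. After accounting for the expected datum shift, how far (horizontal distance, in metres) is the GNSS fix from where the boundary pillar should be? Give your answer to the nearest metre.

48 m

Observed coordinate differences: Δφ = +0.00176°, Δλ = +0.00390°.
Converting to metres (1° lat = 111195 m, cos φ = 0.969282): observed ΔN = 195.7 m, observed ΔE = 420.3 m.
Subtracting the expected shift leaves a residual of 195.7 − (169) = 26.7 m north and 420.3 − (380) = 40.3 m east.
Residual distance = √(26.7² + 40.3²) = 48.4 m.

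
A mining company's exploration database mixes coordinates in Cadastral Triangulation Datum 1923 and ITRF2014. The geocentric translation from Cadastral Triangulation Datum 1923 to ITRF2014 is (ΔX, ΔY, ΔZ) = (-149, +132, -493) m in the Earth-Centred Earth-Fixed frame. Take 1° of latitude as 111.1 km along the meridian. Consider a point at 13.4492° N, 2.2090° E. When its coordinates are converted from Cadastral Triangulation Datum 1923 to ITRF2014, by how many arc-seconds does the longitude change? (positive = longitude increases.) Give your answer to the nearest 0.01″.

sin φ = 0.232583, cos φ = 0.972577, sin λ = 0.038545, cos λ = 0.999257.
East component: ΔE = −sin λ·ΔX + cos λ·ΔY = −(0.038545)(-149) + (0.999257)(132) = 137.65 m.
1° of latitude spans 111100 m; at latitude φ, 1° of longitude spans that × cos φ = 108053.3 m, so Δλ = 137.65 / 108053.3 × 3600 = 4.586″.

Δλ = 4.59″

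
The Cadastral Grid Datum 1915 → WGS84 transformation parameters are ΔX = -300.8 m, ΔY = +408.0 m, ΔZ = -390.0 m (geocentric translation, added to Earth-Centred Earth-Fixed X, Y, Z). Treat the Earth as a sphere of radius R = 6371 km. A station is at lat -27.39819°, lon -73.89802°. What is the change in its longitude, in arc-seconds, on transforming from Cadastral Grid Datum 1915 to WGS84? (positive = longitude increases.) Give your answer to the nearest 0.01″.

sin φ = -0.460172, cos φ = 0.887830, sin λ = -0.960770, cos λ = 0.277348.
East component: ΔE = −sin λ·ΔX + cos λ·ΔY = −(-0.960770)(-300.8) + (0.277348)(408.0) = -175.84 m.
1° of latitude spans πR/180 = 111195 m; at latitude φ, 1° of longitude spans that × cos φ = 98722.2 m, so Δλ = -175.84 / 98722.2 × 3600 = -6.412″.

Δλ = -6.41″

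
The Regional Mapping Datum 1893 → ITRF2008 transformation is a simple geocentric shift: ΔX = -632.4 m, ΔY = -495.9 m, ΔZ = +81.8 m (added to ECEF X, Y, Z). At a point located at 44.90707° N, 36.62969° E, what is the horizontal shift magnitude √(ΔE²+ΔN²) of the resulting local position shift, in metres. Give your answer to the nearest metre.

At φ = 44.90707°, λ = 36.62969°: sin φ = 0.705959, cos φ = 0.708253, sin λ = 0.596641, cos λ = 0.802508.
ΔE = −sin λ·ΔX + cos λ·ΔY = −(0.596641)·(-632.4) + (0.802508)·(-495.9) = -20.65 m.
ΔN = −sin φ cos λ·ΔX − sin φ sin λ·ΔY + cos φ·ΔZ = −(0.705959)(0.802508)(-632.4) − (0.705959)(0.596641)(-495.9) + (0.708253)(81.8) = 625.09 m.
Horizontal magnitude = √(ΔE² + ΔN²) = √((-20.65)² + 625.09²) = 625.43 m.

625 m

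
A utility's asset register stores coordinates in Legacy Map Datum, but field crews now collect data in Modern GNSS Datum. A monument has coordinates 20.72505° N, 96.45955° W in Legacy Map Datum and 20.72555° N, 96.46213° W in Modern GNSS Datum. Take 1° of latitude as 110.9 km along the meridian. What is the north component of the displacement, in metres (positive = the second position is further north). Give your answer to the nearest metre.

Δφ = 20.72555° − 20.72505° = +0.00050°; Δλ = -96.46213° − -96.45955° = -0.00258°.
ΔN = Δφ × 110900 = 55.4 m; ΔE = Δλ × 110900 × cos(20.72505°) = -0.00258 × 110900 × 0.935289 = -267.6 m.

ΔN = 55 m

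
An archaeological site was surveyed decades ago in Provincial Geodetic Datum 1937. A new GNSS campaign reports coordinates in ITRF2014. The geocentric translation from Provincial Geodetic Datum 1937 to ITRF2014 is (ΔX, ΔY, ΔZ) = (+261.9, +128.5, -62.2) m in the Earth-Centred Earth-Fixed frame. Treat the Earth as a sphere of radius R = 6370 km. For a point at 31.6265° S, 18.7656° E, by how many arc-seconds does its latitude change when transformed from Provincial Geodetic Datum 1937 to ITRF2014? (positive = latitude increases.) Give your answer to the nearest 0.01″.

Δφ = 3.20″

sin φ = -0.524380, cos φ = 0.851484, sin λ = 0.321697, cos λ = 0.946843.
North component: ΔN = −sin φ cos λ·ΔX − sin φ sin λ·ΔY + cos φ·ΔZ = −(-0.524380)(0.946843)(261.9) − (-0.524380)(0.321697)(128.5) + (0.851484)(-62.2) = 98.75 m.
1° of latitude spans πR/180 = 111177 m, so Δφ = 98.75 / 111177 × 3600 = 3.198″.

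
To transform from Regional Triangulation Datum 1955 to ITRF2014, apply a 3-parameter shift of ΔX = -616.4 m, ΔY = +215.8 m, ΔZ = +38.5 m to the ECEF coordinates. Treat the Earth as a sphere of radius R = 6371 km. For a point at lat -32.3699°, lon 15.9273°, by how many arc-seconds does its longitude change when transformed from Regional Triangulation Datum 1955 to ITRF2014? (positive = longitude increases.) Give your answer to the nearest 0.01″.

Δλ = 14.44″

sin φ = -0.535383, cos φ = 0.844609, sin λ = 0.274417, cos λ = 0.961611.
East component: ΔE = −sin λ·ΔX + cos λ·ΔY = −(0.274417)(-616.4) + (0.961611)(215.8) = 376.67 m.
1° of latitude spans πR/180 = 111195 m; at latitude φ, 1° of longitude spans that × cos φ = 93916.3 m, so Δλ = 376.67 / 93916.3 × 3600 = 14.438″.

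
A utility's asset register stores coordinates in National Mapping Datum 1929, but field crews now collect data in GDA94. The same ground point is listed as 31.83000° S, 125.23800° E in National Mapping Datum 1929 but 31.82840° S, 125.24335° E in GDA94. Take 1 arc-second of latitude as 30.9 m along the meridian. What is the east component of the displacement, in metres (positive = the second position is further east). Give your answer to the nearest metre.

Δφ = -31.82840° − -31.83000° = +0.00160°; Δλ = 125.24335° − 125.23800° = +0.00535°.
1° of latitude = 3600 × 30.90 = 111240 m.
ΔN = Δφ × 111240 = 178.0 m; ΔE = Δλ × 111240 × cos(-31.83000°) = +0.00535 × 111240 × 0.849617 = 505.6 m.

ΔE = 506 m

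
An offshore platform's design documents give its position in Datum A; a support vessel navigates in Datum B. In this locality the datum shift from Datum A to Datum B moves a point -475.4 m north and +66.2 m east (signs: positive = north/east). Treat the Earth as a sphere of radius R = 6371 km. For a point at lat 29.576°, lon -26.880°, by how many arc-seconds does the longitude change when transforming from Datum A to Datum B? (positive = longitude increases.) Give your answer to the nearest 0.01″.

Δλ = 2.46″

At latitude 29.576°, cos φ = 0.869702.
One radian of longitude at latitude φ spans R cos φ, so Δλ = ΔE / (R cos φ) = 66.2 / (6371000 × 0.869702) = 1.1948e-05 rad = 2.464″.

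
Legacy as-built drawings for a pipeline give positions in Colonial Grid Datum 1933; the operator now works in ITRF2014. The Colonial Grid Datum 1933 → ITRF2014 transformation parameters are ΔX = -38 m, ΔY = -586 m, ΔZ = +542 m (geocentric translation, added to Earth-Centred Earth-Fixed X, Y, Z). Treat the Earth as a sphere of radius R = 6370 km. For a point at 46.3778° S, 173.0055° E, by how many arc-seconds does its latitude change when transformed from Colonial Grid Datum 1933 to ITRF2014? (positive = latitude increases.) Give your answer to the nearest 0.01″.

sin φ = -0.723905, cos φ = 0.689900, sin λ = 0.121774, cos λ = -0.992558.
North component: ΔN = −sin φ cos λ·ΔX − sin φ sin λ·ΔY + cos φ·ΔZ = −(-0.723905)(-0.992558)(-38) − (-0.723905)(0.121774)(-586) + (0.689900)(542) = 349.57 m.
1° of latitude spans πR/180 = 111177 m, so Δφ = 349.57 / 111177 × 3600 = 11.319″.

Δφ = 11.32″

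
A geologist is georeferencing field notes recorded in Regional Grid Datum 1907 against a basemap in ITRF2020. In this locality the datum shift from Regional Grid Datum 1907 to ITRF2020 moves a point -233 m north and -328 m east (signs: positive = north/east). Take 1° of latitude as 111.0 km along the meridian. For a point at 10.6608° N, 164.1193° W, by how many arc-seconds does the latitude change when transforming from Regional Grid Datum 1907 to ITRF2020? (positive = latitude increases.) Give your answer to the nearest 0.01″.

Δφ = -7.56″

1° of latitude = 111.0 km, so Δφ = -233.0 / 111000 = -0.0020991° = -7.557″.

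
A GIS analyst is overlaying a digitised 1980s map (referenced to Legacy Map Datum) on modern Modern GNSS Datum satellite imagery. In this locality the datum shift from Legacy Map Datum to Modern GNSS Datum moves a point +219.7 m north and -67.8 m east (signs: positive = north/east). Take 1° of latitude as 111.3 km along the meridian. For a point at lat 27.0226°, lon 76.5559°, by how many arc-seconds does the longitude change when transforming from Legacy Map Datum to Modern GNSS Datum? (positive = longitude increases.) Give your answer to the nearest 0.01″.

At latitude 27.0226°, cos φ = 0.890827.
1° of longitude at this latitude = 111.3 × cos φ = 99.15 km, so Δλ = -67.8 / 99149.1 = -0.0006838° = -2.462″.

Δλ = -2.46″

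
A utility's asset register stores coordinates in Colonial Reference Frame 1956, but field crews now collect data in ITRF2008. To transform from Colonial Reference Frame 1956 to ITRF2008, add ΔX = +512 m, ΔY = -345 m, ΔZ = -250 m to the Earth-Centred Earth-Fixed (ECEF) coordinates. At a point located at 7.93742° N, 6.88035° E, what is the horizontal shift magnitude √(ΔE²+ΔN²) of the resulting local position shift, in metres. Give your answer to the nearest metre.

510 m

At φ = 7.93742°, λ = 6.88035°: sin φ = 0.138091, cos φ = 0.990419, sin λ = 0.119796, cos λ = 0.992798.
ΔE = −sin λ·ΔX + cos λ·ΔY = −(0.119796)·(512) + (0.992798)·(-345) = -403.85 m.
ΔN = −sin φ cos λ·ΔX − sin φ sin λ·ΔY + cos φ·ΔZ = −(0.138091)(0.992798)(512) − (0.138091)(0.119796)(-345) + (0.990419)(-250) = -312.09 m.
Horizontal magnitude = √(ΔE² + ΔN²) = √((-403.85)² + (-312.09)²) = 510.39 m.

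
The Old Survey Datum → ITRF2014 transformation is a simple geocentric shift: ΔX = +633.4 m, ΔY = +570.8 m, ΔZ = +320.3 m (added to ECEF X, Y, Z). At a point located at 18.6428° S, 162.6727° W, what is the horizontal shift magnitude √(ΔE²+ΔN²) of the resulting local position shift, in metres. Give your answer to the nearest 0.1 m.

360.6 m

The local east axis at (φ, λ) is (−sin λ, cos λ, 0), so ΔE = −sin(-162.6727°)·633.4 + cos(-162.6727°)·570.8 = -356.25 m.
The local north axis is (−sin φ cos λ, −sin φ sin λ, cos φ), giving ΔN = -193.289 − 54.344 + 303.494 = 55.86 m.
Horizontal magnitude = √(ΔE² + ΔN²) = √((-356.25)² + 55.86²) = 360.60 m.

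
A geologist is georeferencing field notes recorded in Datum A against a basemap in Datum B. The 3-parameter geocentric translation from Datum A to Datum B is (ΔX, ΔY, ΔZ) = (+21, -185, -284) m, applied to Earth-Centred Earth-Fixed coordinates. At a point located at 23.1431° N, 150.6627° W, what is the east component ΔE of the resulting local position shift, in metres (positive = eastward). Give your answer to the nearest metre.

ΔE = 172 m

At φ = 23.1431°, λ = -150.6627°: sin φ = 0.393029, cos φ = 0.919526, sin λ = -0.489950, cos λ = -0.871750.
ΔE = −sin λ·ΔX + cos λ·ΔY = −(-0.489950)·(21) + (-0.871750)·(-185) = 171.56 m.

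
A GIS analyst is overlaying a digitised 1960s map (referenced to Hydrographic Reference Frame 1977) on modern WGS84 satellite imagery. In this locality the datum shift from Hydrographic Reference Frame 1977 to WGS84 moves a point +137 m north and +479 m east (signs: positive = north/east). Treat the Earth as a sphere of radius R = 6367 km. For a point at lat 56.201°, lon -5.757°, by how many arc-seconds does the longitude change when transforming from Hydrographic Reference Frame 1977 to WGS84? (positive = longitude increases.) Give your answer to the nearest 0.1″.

Δλ = 27.9″

At latitude 56.201°, cos φ = 0.556281.
One radian of longitude at latitude φ spans R cos φ, so Δλ = ΔE / (R cos φ) = 479.0 / (6367000 × 0.556281) = 1.3524e-04 rad = 27.895″.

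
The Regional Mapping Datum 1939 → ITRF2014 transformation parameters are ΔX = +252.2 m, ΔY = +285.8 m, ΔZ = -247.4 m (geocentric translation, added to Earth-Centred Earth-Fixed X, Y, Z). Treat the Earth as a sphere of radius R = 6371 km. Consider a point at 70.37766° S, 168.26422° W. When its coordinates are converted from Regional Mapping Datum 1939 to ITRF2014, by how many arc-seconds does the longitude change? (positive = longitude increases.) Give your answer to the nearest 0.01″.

sin φ = -0.941927, cos φ = 0.335819, sin λ = -0.203399, cos λ = -0.979096.
East component: ΔE = −sin λ·ΔX + cos λ·ΔY = −(-0.203399)(252.2) + (-0.979096)(285.8) = -228.53 m.
1° of latitude spans πR/180 = 111195 m; at latitude φ, 1° of longitude spans that × cos φ = 37341.4 m, so Δλ = -228.53 / 37341.4 × 3600 = -22.032″.

Δλ = -22.03″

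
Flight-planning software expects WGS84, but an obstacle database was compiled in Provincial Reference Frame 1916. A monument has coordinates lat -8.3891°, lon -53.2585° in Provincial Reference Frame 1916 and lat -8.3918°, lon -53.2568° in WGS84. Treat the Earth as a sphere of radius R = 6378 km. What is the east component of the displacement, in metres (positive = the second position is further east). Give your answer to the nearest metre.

Δφ = -8.3918° − -8.3891° = -0.0027°; Δλ = -53.2568° − -53.2585° = +0.0017°.
1° along a meridian = πR/180 = 111317 m.
ΔN = Δφ × 111317 = -300.6 m; ΔE = Δλ × 111317 × cos(-8.3891°) = +0.0017 × 111317 × 0.989300 = 187.2 m.

ΔE = 187 m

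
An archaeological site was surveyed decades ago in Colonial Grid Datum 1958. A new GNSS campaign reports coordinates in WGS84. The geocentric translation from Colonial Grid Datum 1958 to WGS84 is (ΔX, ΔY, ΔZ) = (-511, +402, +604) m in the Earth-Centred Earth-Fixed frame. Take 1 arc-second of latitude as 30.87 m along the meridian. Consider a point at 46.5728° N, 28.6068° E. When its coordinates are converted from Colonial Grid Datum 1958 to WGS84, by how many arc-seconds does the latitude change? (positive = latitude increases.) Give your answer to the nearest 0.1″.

sin φ = 0.726248, cos φ = 0.687432, sin λ = 0.478796, cos λ = 0.877926.
North component: ΔN = −sin φ cos λ·ΔX − sin φ sin λ·ΔY + cos φ·ΔZ = −(0.726248)(0.877926)(-511) − (0.726248)(0.478796)(402) + (0.687432)(604) = 601.23 m.
1° of latitude spans 3600 × 30.87 = 111132 m, so Δφ = 601.23 / 111132 × 3600 = 19.476″.

Δφ = 19.5″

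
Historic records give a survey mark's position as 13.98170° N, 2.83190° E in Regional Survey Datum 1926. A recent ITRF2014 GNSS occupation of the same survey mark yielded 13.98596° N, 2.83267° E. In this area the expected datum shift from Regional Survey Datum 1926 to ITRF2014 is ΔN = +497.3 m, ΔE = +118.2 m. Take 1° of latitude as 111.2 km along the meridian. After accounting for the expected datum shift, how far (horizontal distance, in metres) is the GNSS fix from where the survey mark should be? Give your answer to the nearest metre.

42 m

Observed coordinate differences: Δφ = +0.00426°, Δλ = +0.00077°.
Converting to metres (1° lat = 111200 m, cos φ = 0.970373): observed ΔN = 473.7 m, observed ΔE = 83.1 m.
Subtracting the expected shift leaves a residual of 473.7 − (497.3) = -23.6 m north and 83.1 − (118.2) = -35.1 m east.
Residual distance = √((-23.6)² + (-35.1)²) = 42.3 m.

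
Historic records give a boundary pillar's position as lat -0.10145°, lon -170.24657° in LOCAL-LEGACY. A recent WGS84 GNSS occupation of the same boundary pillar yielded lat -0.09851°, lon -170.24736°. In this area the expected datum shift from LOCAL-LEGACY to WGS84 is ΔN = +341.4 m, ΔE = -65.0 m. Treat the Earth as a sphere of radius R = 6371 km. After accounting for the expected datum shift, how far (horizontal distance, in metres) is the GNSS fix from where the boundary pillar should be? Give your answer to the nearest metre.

Observed coordinate differences: Δφ = +0.00294°, Δλ = -0.00079°.
Converting to metres (1° lat = 111195 m, cos φ = 0.999998): observed ΔN = 326.9 m, observed ΔE = -87.8 m.
Subtracting the expected shift leaves a residual of 326.9 − (341.4) = -14.5 m north and -87.8 − (-65.0) = -22.8 m east.
Residual distance = √((-14.5)² + (-22.8)²) = 27.1 m.

27 m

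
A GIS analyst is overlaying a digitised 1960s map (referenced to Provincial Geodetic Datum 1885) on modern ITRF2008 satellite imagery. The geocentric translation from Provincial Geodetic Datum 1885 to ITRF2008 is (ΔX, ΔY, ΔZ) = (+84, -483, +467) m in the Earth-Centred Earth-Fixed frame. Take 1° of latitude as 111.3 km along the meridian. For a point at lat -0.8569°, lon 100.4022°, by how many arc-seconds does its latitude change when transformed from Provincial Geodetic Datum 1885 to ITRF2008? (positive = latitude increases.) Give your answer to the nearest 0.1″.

Δφ = 14.9″

sin φ = -0.014955, cos φ = 0.999888, sin λ = 0.983565, cos λ = -0.180557.
North component: ΔN = −sin φ cos λ·ΔX − sin φ sin λ·ΔY + cos φ·ΔZ = −(-0.014955)(-0.180557)(84) − (-0.014955)(0.983565)(-483) + (0.999888)(467) = 459.62 m.
1° of latitude spans 111300 m, so Δφ = 459.62 / 111300 × 3600 = 14.866″.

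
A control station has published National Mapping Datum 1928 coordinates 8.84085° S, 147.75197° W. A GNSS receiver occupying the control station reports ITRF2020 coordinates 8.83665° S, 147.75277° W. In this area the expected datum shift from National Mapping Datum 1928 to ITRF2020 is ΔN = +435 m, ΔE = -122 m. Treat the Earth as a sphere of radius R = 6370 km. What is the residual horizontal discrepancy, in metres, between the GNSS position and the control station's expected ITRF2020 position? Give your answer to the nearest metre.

47 m

Observed coordinate differences: Δφ = +0.00420°, Δλ = -0.00080°.
Converting to metres (1° lat = 111177 m, cos φ = 0.988119): observed ΔN = 466.9 m, observed ΔE = -87.9 m.
Subtracting the expected shift leaves a residual of 466.9 − (435) = 31.9 m north and -87.9 − (-122) = 34.1 m east.
Residual distance = √(31.9² + 34.1²) = 46.7 m.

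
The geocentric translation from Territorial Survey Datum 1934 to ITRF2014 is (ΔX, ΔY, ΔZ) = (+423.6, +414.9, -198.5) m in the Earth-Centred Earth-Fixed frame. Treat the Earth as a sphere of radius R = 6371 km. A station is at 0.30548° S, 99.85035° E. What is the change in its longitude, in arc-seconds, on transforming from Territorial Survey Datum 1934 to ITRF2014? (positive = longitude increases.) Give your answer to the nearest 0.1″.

Δλ = -15.8″

sin φ = -0.005332, cos φ = 0.999986, sin λ = 0.985258, cos λ = -0.171075.
East component: ΔE = −sin λ·ΔX + cos λ·ΔY = −(0.985258)(423.6) + (-0.171075)(414.9) = -488.33 m.
1° of latitude spans πR/180 = 111195 m; at latitude φ, 1° of longitude spans that × cos φ = 111193.3 m, so Δλ = -488.33 / 111193.3 × 3600 = -15.810″.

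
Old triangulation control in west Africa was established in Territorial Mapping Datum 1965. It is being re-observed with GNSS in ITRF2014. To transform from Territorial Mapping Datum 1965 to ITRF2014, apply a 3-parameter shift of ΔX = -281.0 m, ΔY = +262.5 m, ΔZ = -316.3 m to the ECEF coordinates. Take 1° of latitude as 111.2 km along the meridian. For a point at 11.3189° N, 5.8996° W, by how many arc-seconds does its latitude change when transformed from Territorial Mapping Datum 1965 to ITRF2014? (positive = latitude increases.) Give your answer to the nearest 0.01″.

sin φ = 0.196270, cos φ = 0.980550, sin λ = -0.102786, cos λ = 0.994704.
North component: ΔN = −sin φ cos λ·ΔX − sin φ sin λ·ΔY + cos φ·ΔZ = −(0.196270)(0.994704)(-281.0) − (0.196270)(-0.102786)(262.5) + (0.980550)(-316.3) = -249.99 m.
1° of latitude spans 111200 m, so Δφ = -249.99 / 111200 × 3600 = -8.093″.

Δφ = -8.09″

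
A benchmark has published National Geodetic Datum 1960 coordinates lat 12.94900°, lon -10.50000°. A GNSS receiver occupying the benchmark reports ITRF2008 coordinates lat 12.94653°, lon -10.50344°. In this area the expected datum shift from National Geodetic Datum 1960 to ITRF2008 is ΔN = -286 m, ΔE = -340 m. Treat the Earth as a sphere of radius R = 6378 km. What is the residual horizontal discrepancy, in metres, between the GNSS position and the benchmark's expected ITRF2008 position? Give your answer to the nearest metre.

Observed coordinate differences: Δφ = -0.00247°, Δλ = -0.00344°.
Converting to metres (1° lat = 111317 m, cos φ = 0.974570): observed ΔN = -275.0 m, observed ΔE = -373.2 m.
Subtracting the expected shift leaves a residual of -275.0 − (-286) = 11.0 m north and -373.2 − (-340) = -33.2 m east.
Residual distance = √(11.0² + (-33.2)²) = 35.0 m.

35 m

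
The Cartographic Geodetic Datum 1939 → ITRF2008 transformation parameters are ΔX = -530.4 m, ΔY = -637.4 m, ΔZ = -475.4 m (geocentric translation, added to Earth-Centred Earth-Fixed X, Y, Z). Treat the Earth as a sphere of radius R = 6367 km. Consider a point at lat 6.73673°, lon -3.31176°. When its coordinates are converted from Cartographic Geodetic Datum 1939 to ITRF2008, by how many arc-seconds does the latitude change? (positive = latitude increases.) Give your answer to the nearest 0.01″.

Δφ = -13.42″

sin φ = 0.117307, cos φ = 0.993096, sin λ = -0.057769, cos λ = 0.998330.
North component: ΔN = −sin φ cos λ·ΔX − sin φ sin λ·ΔY + cos φ·ΔZ = −(0.117307)(0.998330)(-530.4) − (0.117307)(-0.057769)(-637.4) + (0.993096)(-475.4) = -414.32 m.
1° of latitude spans πR/180 = 111125 m, so Δφ = -414.32 / 111125 × 3600 = -13.422″.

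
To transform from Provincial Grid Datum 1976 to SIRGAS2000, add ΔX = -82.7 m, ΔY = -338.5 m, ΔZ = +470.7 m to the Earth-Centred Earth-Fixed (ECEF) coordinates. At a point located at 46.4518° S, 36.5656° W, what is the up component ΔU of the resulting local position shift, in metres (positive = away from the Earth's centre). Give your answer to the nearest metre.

The local up (radial) axis is (cos φ cos λ, cos φ sin λ, sin φ), giving ΔU = -45.763 + 138.936 − 341.161 = -247.99 m.

ΔU = -248 m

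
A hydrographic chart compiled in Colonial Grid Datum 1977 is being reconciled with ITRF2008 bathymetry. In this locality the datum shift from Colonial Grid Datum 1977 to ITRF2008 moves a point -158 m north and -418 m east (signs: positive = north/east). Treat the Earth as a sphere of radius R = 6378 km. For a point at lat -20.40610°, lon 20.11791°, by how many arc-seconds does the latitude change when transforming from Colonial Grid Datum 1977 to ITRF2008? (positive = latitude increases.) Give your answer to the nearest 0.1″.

On a sphere of radius R, 1 rad of latitude = R, so Δφ = ΔN / R = -158.0 / 6378000 = -2.4773e-05 rad = -5.110″.

Δφ = -5.1″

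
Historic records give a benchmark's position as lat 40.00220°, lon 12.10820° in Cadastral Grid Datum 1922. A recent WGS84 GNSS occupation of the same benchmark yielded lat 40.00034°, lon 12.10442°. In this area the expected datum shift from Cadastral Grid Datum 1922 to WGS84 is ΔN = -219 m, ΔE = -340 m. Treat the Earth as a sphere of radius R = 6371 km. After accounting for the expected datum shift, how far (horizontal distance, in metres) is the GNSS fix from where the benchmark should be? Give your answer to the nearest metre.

22 m

Observed coordinate differences: Δφ = -0.00186°, Δλ = -0.00378°.
Converting to metres (1° lat = 111195 m, cos φ = 0.766020): observed ΔN = -206.8 m, observed ΔE = -322.0 m.
Subtracting the expected shift leaves a residual of -206.8 − (-219) = 12.2 m north and -322.0 − (-340) = 18.0 m east.
Residual distance = √(12.2² + 18.0²) = 21.8 m.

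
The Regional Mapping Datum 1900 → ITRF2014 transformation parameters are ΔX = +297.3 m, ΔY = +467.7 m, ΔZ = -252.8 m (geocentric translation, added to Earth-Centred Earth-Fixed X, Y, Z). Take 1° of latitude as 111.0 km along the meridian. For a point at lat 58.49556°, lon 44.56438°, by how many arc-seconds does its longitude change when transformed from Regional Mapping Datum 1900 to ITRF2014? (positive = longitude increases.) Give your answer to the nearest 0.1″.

sin φ = 0.852600, cos φ = 0.522565, sin λ = 0.701710, cos λ = 0.712462.
East component: ΔE = −sin λ·ΔX + cos λ·ΔY = −(0.701710)(297.3) + (0.712462)(467.7) = 124.60 m.
1° of latitude spans 111000 m; at latitude φ, 1° of longitude spans that × cos φ = 58004.7 m, so Δλ = 124.60 / 58004.7 × 3600 = 7.733″.

Δλ = 7.7″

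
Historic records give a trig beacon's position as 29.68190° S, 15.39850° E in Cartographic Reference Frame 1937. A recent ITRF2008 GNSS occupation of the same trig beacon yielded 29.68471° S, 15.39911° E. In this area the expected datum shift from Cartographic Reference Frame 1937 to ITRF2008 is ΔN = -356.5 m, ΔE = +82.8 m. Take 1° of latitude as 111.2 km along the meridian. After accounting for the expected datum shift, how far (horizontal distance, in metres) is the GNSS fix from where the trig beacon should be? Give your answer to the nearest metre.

Observed coordinate differences: Δφ = -0.00281°, Δλ = +0.00061°.
Converting to metres (1° lat = 111200 m, cos φ = 0.868788): observed ΔN = -312.5 m, observed ΔE = 58.9 m.
Subtracting the expected shift leaves a residual of -312.5 − (-356.5) = 44.0 m north and 58.9 − (82.8) = -23.9 m east.
Residual distance = √(44.0² + (-23.9)²) = 50.1 m.

50 m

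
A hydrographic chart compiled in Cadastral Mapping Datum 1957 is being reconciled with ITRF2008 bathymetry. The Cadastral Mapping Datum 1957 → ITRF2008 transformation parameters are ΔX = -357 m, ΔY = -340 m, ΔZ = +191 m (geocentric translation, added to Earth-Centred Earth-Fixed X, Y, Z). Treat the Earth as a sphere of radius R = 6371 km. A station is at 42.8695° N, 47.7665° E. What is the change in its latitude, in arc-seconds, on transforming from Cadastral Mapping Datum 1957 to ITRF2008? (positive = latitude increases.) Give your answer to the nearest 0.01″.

sin φ = 0.680331, cos φ = 0.732905, sin λ = 0.740412, cos λ = 0.672154.
North component: ΔN = −sin φ cos λ·ΔX − sin φ sin λ·ΔY + cos φ·ΔZ = −(0.680331)(0.672154)(-357) − (0.680331)(0.740412)(-340) + (0.732905)(191) = 474.50 m.
1° of latitude spans πR/180 = 111195 m, so Δφ = 474.50 / 111195 × 3600 = 15.362″.

Δφ = 15.36″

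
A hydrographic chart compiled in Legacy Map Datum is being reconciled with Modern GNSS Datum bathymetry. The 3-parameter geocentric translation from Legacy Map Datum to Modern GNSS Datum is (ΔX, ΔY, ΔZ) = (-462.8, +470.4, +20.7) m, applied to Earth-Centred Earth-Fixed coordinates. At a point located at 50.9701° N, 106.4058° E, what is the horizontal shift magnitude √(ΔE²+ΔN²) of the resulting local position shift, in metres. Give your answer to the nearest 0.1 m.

538.1 m

The local east axis at (φ, λ) is (−sin λ, cos λ, 0), so ΔE = −sin(106.4058°)·(-462.8) + cos(106.4058°)·470.4 = 311.10 m.
The local north axis is (−sin φ cos λ, −sin φ sin λ, cos φ), giving ΔN = -101.540 − 350.537 + 13.035 = -439.04 m.
Horizontal magnitude = √(ΔE² + ΔN²) = √(311.10² + (-439.04)²) = 538.09 m.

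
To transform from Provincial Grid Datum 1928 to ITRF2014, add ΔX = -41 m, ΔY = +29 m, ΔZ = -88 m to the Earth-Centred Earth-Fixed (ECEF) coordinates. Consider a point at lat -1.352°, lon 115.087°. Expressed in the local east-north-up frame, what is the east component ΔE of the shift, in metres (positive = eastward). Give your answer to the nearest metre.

ΔE = 25 m

The local east axis at (φ, λ) is (−sin λ, cos λ, 0), so ΔE = −sin(115.087°)·(-41) + cos(115.087°)·29 = 24.84 m.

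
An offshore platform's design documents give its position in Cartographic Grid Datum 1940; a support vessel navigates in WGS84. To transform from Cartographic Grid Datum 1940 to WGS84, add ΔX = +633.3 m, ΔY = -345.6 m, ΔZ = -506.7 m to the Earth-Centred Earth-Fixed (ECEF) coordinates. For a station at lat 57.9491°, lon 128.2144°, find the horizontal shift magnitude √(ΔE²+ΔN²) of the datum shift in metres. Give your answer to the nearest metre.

408 m

At φ = 57.9491°, λ = 128.2144°: sin φ = 0.847577, cos φ = 0.530672, sin λ = 0.785701, cos λ = -0.618606.
ΔE = −sin λ·ΔX + cos λ·ΔY = −(0.785701)·(633.3) + (-0.618606)·(-345.6) = -283.79 m.
ΔN = −sin φ cos λ·ΔX − sin φ sin λ·ΔY + cos φ·ΔZ = −(0.847577)(-0.618606)(633.3) − (0.847577)(0.785701)(-345.6) + (0.530672)(-506.7) = 293.31 m.
Horizontal magnitude = √(ΔE² + ΔN²) = √((-283.79)² + 293.31²) = 408.13 m.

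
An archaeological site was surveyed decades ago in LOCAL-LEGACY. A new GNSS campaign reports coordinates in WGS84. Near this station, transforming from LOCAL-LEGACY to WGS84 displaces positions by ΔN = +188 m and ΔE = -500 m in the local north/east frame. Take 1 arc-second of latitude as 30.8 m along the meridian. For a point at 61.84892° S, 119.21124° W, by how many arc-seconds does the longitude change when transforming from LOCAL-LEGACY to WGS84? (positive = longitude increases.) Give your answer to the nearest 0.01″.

At latitude -61.84892°, cos φ = 0.471798.
1″ of longitude at this latitude = 30.80 × cos φ = 14.5314 m, so Δλ = -500.0 / 14.5314 = -34.408″.

Δλ = -34.41″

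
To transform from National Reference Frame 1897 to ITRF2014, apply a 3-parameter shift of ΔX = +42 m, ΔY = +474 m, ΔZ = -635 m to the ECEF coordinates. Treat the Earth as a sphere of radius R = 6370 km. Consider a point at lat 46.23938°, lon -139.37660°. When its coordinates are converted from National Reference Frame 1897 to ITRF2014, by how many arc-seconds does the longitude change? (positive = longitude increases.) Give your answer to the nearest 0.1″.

Δλ = -15.6″

sin φ = 0.722236, cos φ = 0.691647, sin λ = -0.651084, cos λ = -0.759005.
East component: ΔE = −sin λ·ΔX + cos λ·ΔY = −(-0.651084)(42) + (-0.759005)(474) = -332.42 m.
1° of latitude spans πR/180 = 111177 m; at latitude φ, 1° of longitude spans that × cos φ = 76895.6 m, so Δλ = -332.42 / 76895.6 × 3600 = -15.563″.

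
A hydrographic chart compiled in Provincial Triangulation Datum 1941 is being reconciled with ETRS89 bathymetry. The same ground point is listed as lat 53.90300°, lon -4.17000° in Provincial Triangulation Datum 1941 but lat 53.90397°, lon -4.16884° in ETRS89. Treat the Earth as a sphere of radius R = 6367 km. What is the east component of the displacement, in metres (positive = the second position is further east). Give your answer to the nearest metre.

ΔE = 76 m

Δφ = 53.90397° − 53.90300° = +0.00097°; Δλ = -4.16884° − -4.17000° = +0.00116°.
1° along a meridian = πR/180 = 111125 m.
ΔN = Δφ × 111125 = 107.8 m; ΔE = Δλ × 111125 × cos(53.90300°) = +0.00116 × 111125 × 0.589154 = 75.9 m.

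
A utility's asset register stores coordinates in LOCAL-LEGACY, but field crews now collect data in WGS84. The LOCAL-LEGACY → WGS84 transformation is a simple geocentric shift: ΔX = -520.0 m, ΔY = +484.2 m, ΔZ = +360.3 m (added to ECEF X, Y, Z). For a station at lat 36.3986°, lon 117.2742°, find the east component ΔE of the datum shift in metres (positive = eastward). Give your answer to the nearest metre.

ΔE = 240 m

The local east axis at (φ, λ) is (−sin λ, cos λ, 0), so ΔE = −sin(117.2742°)·(-520.0) + cos(117.2742°)·484.2 = 240.30 m.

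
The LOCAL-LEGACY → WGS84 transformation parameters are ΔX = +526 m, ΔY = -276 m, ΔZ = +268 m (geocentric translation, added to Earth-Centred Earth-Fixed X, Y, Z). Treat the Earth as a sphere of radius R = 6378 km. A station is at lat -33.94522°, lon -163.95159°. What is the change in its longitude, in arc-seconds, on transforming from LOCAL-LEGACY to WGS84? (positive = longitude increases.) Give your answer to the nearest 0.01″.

Δλ = 16.01″

sin φ = -0.558400, cos φ = 0.829572, sin λ = -0.276449, cos λ = -0.961028.
East component: ΔE = −sin λ·ΔX + cos λ·ΔY = −(-0.276449)(526) + (-0.961028)(-276) = 410.66 m.
1° of latitude spans πR/180 = 111317 m; at latitude φ, 1° of longitude spans that × cos φ = 92345.5 m, so Δλ = 410.66 / 92345.5 × 3600 = 16.009″.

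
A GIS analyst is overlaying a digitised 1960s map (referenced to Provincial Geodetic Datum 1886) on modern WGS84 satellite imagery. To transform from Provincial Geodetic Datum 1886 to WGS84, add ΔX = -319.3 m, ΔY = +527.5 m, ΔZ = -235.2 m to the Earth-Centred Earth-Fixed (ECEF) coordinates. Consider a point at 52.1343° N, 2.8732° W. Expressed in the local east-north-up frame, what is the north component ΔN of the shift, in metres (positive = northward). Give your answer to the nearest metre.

The local north axis is (−sin φ cos λ, −sin φ sin λ, cos φ), giving ΔN = 251.755 + 20.874 − 144.369 = 128.26 m.

ΔN = 128 m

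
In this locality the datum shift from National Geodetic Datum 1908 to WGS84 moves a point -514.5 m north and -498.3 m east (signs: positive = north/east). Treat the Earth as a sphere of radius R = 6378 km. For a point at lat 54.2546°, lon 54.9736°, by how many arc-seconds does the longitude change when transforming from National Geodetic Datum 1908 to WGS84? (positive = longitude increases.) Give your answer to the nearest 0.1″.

At latitude 54.2546°, cos φ = 0.584185.
One radian of longitude at latitude φ spans R cos φ, so Δλ = ΔE / (R cos φ) = -498.3 / (6378000 × 0.584185) = -1.3374e-04 rad = -27.586″.

Δλ = -27.6″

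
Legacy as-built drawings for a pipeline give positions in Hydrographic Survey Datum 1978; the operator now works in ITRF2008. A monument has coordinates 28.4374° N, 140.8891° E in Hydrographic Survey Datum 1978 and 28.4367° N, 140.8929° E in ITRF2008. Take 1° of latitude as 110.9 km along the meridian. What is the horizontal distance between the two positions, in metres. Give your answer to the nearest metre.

Δφ = 28.4367° − 28.4374° = -0.0007°; Δλ = 140.8929° − 140.8891° = +0.0038°.
ΔN = Δφ × 110900 = -77.6 m; ΔE = Δλ × 110900 × cos(28.4374°) = +0.0038 × 110900 × 0.879338 = 370.6 m.
Distance = √(ΔE² + ΔN²) = √(370.6² + (-77.6)²) = 378.6 m.

379 m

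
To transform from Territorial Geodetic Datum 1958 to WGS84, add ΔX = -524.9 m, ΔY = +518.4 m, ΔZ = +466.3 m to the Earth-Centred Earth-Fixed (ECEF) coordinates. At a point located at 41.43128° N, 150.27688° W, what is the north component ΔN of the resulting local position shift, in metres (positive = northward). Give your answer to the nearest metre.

At φ = 41.43128°, λ = -150.27688°: sin φ = 0.661721, cos φ = 0.749750, sin λ = -0.495809, cos λ = -0.868432.
ΔN = −sin φ cos λ·ΔX − sin φ sin λ·ΔY + cos φ·ΔZ = −(0.661721)(-0.868432)(-524.9) − (0.661721)(-0.495809)(518.4) + (0.749750)(466.3) = 218.05 m.

ΔN = 218 m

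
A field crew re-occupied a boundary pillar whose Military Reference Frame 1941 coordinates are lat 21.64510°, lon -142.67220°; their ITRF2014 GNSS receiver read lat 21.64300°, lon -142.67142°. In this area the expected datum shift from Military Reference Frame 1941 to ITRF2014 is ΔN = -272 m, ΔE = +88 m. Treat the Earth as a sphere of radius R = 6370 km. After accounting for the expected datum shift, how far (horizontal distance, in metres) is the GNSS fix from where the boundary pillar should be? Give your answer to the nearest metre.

Observed coordinate differences: Δφ = -0.00210°, Δλ = +0.00078°.
Converting to metres (1° lat = 111177 m, cos φ = 0.929486): observed ΔN = -233.5 m, observed ΔE = 80.6 m.
Subtracting the expected shift leaves a residual of -233.5 − (-272) = 38.5 m north and 80.6 − (88) = -7.4 m east.
Residual distance = √(38.5² + (-7.4)²) = 39.2 m.

39 m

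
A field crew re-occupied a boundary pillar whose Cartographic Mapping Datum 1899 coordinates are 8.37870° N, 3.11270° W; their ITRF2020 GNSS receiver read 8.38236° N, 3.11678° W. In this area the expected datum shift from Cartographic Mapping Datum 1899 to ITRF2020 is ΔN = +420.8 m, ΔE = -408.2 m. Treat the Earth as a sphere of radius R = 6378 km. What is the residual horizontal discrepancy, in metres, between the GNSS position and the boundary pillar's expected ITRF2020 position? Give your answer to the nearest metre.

Observed coordinate differences: Δφ = +0.00366°, Δλ = -0.00408°.
Converting to metres (1° lat = 111317 m, cos φ = 0.989327): observed ΔN = 407.4 m, observed ΔE = -449.3 m.
Subtracting the expected shift leaves a residual of 407.4 − (420.8) = -13.4 m north and -449.3 − (-408.2) = -41.1 m east.
Residual distance = √((-13.4)² + (-41.1)²) = 43.2 m.

43 m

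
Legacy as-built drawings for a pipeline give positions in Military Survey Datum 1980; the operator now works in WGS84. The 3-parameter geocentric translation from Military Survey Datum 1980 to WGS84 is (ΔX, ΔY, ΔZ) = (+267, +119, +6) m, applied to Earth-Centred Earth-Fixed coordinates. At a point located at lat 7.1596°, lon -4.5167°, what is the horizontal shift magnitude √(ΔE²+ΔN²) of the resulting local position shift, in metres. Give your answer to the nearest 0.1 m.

142.1 m

At φ = 7.1596°, λ = -4.5167°: sin φ = 0.124634, cos φ = 0.992203, sin λ = -0.078750, cos λ = 0.996894.
ΔE = −sin λ·ΔX + cos λ·ΔY = −(-0.078750)·(267) + (0.996894)·(119) = 139.66 m.
ΔN = −sin φ cos λ·ΔX − sin φ sin λ·ΔY + cos φ·ΔZ = −(0.124634)(0.996894)(267) − (0.124634)(-0.078750)(119) + (0.992203)(6) = -26.05 m.
Horizontal magnitude = √(ΔE² + ΔN²) = √(139.66² + (-26.05)²) = 142.07 m.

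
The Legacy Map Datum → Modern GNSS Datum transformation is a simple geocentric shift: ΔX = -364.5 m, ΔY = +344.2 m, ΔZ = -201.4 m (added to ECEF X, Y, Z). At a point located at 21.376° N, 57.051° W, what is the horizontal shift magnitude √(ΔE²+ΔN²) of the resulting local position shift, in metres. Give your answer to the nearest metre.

The local east axis at (φ, λ) is (−sin λ, cos λ, 0), so ΔE = −sin(-57.051°)·(-364.5) + cos(-57.051°)·344.2 = -118.66 m.
The local north axis is (−sin φ cos λ, −sin φ sin λ, cos φ), giving ΔN = 72.259 + 105.277 − 187.545 = -10.01 m.
Horizontal magnitude = √(ΔE² + ΔN²) = √((-118.66)² + (-10.01)²) = 119.09 m.

119 m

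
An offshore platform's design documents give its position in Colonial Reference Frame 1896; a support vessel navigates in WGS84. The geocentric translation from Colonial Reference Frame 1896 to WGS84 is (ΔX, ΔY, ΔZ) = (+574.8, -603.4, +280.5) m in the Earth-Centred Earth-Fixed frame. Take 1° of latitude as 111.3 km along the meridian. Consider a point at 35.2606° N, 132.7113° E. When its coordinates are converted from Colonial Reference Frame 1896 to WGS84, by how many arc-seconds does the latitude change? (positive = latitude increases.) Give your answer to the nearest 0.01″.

sin φ = 0.577296, cos φ = 0.816535, sin λ = 0.734781, cos λ = -0.678305.
North component: ΔN = −sin φ cos λ·ΔX − sin φ sin λ·ΔY + cos φ·ΔZ = −(0.577296)(-0.678305)(574.8) − (0.577296)(0.734781)(-603.4) + (0.816535)(280.5) = 710.07 m.
1° of latitude spans 111300 m, so Δφ = 710.07 / 111300 × 3600 = 22.967″.

Δφ = 22.97″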